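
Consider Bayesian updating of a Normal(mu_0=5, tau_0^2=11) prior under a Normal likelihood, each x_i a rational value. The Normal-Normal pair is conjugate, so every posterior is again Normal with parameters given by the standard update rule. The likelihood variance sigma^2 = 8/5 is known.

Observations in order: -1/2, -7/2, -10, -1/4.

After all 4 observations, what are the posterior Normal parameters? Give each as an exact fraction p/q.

obs 1: x=-1/2 → posterior Normal(25/126, 88/63)
obs 2: x=-7/2 → posterior Normal(-90/59, 44/59)
obs 3: x=-10 → posterior Normal(-730/173, 88/173)
obs 4: x=-1/4 → posterior Normal(-2975/912, 22/57)

mu_0=-2975/912, tau_0^2=22/57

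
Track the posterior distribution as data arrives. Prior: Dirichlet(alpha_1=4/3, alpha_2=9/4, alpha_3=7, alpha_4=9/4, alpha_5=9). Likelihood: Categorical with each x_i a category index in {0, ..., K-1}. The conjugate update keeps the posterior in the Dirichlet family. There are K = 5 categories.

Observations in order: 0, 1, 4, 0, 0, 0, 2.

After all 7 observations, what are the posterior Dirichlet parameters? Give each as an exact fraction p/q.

obs 1: x=0 → posterior Dirichlet(7/3, 9/4, 7, 9/4, 9)
obs 2: x=1 → posterior Dirichlet(7/3, 13/4, 7, 9/4, 9)
obs 3: x=4 → posterior Dirichlet(7/3, 13/4, 7, 9/4, 10)
obs 4: x=0 → posterior Dirichlet(10/3, 13/4, 7, 9/4, 10)
obs 5: x=0 → posterior Dirichlet(13/3, 13/4, 7, 9/4, 10)
obs 6: x=0 → posterior Dirichlet(16/3, 13/4, 7, 9/4, 10)
obs 7: x=2 → posterior Dirichlet(16/3, 13/4, 8, 9/4, 10)

alpha_1=16/3, alpha_2=13/4, alpha_3=8, alpha_4=9/4, alpha_5=10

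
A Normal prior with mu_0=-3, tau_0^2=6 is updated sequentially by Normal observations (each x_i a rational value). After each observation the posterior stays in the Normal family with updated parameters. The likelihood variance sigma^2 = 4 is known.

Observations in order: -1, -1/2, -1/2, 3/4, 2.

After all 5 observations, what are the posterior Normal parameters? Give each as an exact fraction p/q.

mu_0=-15/68, tau_0^2=12/17

obs 1: x=-1 → posterior Normal(-9/5, 12/5)
obs 2: x=-1/2 → posterior Normal(-21/16, 3/2)
obs 3: x=-1/2 → posterior Normal(-12/11, 12/11)
obs 4: x=3/4 → posterior Normal(-39/56, 6/7)
obs 5: x=2 → posterior Normal(-15/68, 12/17)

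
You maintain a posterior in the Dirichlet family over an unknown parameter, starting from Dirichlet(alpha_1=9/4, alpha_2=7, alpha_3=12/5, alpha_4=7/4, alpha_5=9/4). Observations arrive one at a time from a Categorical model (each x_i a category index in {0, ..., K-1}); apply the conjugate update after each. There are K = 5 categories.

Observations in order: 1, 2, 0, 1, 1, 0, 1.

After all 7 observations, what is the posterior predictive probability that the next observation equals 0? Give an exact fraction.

85/453

obs 1: x=1 → posterior Dirichlet(9/4, 8, 12/5, 7/4, 9/4)
obs 2: x=2 → posterior Dirichlet(9/4, 8, 17/5, 7/4, 9/4)
obs 3: x=0 → posterior Dirichlet(13/4, 8, 17/5, 7/4, 9/4)
obs 4: x=1 → posterior Dirichlet(13/4, 9, 17/5, 7/4, 9/4)
obs 5: x=1 → posterior Dirichlet(13/4, 10, 17/5, 7/4, 9/4)
obs 6: x=0 → posterior Dirichlet(17/4, 10, 17/5, 7/4, 9/4)
obs 7: x=1 → posterior Dirichlet(17/4, 11, 17/5, 7/4, 9/4)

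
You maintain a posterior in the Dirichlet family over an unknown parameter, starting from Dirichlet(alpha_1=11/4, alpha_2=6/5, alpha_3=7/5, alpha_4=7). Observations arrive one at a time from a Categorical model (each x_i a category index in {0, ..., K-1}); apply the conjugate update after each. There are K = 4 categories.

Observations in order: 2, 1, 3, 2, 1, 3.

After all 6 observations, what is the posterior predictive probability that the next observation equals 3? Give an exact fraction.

180/367

obs 1: x=2 → posterior Dirichlet(11/4, 6/5, 12/5, 7)
obs 2: x=1 → posterior Dirichlet(11/4, 11/5, 12/5, 7)
obs 3: x=3 → posterior Dirichlet(11/4, 11/5, 12/5, 8)
obs 4: x=2 → posterior Dirichlet(11/4, 11/5, 17/5, 8)
obs 5: x=1 → posterior Dirichlet(11/4, 16/5, 17/5, 8)
obs 6: x=3 → posterior Dirichlet(11/4, 16/5, 17/5, 9)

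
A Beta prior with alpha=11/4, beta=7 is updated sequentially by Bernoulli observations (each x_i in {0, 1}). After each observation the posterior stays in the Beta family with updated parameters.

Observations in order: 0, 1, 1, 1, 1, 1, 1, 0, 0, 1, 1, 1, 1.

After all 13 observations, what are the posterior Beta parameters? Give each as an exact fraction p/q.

obs 1: x=0 → posterior Beta(11/4, 8)
obs 2: x=1 → posterior Beta(15/4, 8)
obs 3: x=1 → posterior Beta(19/4, 8)
obs 4: x=1 → posterior Beta(23/4, 8)
obs 5: x=1 → posterior Beta(27/4, 8)
obs 6: x=1 → posterior Beta(31/4, 8)
obs 7: x=1 → posterior Beta(35/4, 8)
obs 8: x=0 → posterior Beta(35/4, 9)
obs 9: x=0 → posterior Beta(35/4, 10)
obs 10: x=1 → posterior Beta(39/4, 10)
obs 11: x=1 → posterior Beta(43/4, 10)
obs 12: x=1 → posterior Beta(47/4, 10)
obs 13: x=1 → posterior Beta(51/4, 10)

alpha=51/4, beta=10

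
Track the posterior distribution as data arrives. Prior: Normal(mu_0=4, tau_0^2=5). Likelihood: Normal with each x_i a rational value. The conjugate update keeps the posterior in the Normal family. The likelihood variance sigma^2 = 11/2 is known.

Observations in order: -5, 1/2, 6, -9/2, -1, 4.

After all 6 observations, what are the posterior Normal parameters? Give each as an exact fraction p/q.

obs 1: x=-5 → posterior Normal(-2/7, 55/21)
obs 2: x=1/2 → posterior Normal(-1/31, 55/31)
obs 3: x=6 → posterior Normal(59/41, 55/41)
obs 4: x=-9/2 → posterior Normal(14/51, 55/51)
obs 5: x=-1 → posterior Normal(4/61, 55/61)
obs 6: x=4 → posterior Normal(44/71, 55/71)

mu_0=44/71, tau_0^2=55/71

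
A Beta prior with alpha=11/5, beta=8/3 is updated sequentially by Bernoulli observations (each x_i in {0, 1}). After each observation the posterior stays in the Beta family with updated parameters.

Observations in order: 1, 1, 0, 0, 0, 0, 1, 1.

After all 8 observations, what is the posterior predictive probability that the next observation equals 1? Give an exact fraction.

93/193

obs 1: x=1 → posterior Beta(16/5, 8/3)
obs 2: x=1 → posterior Beta(21/5, 8/3)
obs 3: x=0 → posterior Beta(21/5, 11/3)
obs 4: x=0 → posterior Beta(21/5, 14/3)
obs 5: x=0 → posterior Beta(21/5, 17/3)
obs 6: x=0 → posterior Beta(21/5, 20/3)
obs 7: x=1 → posterior Beta(26/5, 20/3)
obs 8: x=1 → posterior Beta(31/5, 20/3)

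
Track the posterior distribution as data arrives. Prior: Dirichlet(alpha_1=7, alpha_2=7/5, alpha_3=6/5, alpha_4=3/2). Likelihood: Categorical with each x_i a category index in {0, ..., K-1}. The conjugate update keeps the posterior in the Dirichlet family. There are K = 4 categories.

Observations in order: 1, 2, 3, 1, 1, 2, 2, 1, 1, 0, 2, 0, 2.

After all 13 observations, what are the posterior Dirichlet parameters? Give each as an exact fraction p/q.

obs 1: x=1 → posterior Dirichlet(7, 12/5, 6/5, 3/2)
obs 2: x=2 → posterior Dirichlet(7, 12/5, 11/5, 3/2)
obs 3: x=3 → posterior Dirichlet(7, 12/5, 11/5, 5/2)
obs 4: x=1 → posterior Dirichlet(7, 17/5, 11/5, 5/2)
obs 5: x=1 → posterior Dirichlet(7, 22/5, 11/5, 5/2)
obs 6: x=2 → posterior Dirichlet(7, 22/5, 16/5, 5/2)
obs 7: x=2 → posterior Dirichlet(7, 22/5, 21/5, 5/2)
obs 8: x=1 → posterior Dirichlet(7, 27/5, 21/5, 5/2)
obs 9: x=1 → posterior Dirichlet(7, 32/5, 21/5, 5/2)
obs 10: x=0 → posterior Dirichlet(8, 32/5, 21/5, 5/2)
obs 11: x=2 → posterior Dirichlet(8, 32/5, 26/5, 5/2)
obs 12: x=0 → posterior Dirichlet(9, 32/5, 26/5, 5/2)
obs 13: x=2 → posterior Dirichlet(9, 32/5, 31/5, 5/2)

alpha_1=9, alpha_2=32/5, alpha_3=31/5, alpha_4=5/2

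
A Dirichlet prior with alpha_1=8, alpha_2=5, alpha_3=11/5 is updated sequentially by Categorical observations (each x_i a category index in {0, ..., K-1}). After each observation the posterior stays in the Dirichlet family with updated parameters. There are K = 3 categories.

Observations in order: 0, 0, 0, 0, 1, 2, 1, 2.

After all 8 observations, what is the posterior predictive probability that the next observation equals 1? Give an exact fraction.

obs 1: x=0 → posterior Dirichlet(9, 5, 11/5)
obs 2: x=0 → posterior Dirichlet(10, 5, 11/5)
obs 3: x=0 → posterior Dirichlet(11, 5, 11/5)
obs 4: x=0 → posterior Dirichlet(12, 5, 11/5)
obs 5: x=1 → posterior Dirichlet(12, 6, 11/5)
obs 6: x=2 → posterior Dirichlet(12, 6, 16/5)
obs 7: x=1 → posterior Dirichlet(12, 7, 16/5)
obs 8: x=2 → posterior Dirichlet(12, 7, 21/5)

35/116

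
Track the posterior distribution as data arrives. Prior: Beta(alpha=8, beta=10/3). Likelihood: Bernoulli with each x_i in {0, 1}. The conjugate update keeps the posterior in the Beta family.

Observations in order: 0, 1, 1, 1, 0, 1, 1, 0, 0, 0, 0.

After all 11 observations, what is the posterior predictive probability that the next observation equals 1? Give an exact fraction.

39/67

obs 1: x=0 → posterior Beta(8, 13/3)
obs 2: x=1 → posterior Beta(9, 13/3)
obs 3: x=1 → posterior Beta(10, 13/3)
obs 4: x=1 → posterior Beta(11, 13/3)
obs 5: x=0 → posterior Beta(11, 16/3)
obs 6: x=1 → posterior Beta(12, 16/3)
obs 7: x=1 → posterior Beta(13, 16/3)
obs 8: x=0 → posterior Beta(13, 19/3)
obs 9: x=0 → posterior Beta(13, 22/3)
obs 10: x=0 → posterior Beta(13, 25/3)
obs 11: x=0 → posterior Beta(13, 28/3)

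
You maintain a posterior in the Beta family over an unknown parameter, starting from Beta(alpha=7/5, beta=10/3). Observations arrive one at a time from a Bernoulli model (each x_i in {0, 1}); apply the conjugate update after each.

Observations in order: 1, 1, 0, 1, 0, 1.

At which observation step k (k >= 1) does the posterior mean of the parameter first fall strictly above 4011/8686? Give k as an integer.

k = 2

obs 1: x=1 → posterior Beta(12/5, 10/3)
obs 2: x=1 → posterior Beta(17/5, 10/3)
obs 3: x=0 → posterior Beta(17/5, 13/3)
obs 4: x=1 → posterior Beta(22/5, 13/3)
obs 5: x=0 → posterior Beta(22/5, 16/3)
obs 6: x=1 → posterior Beta(27/5, 16/3)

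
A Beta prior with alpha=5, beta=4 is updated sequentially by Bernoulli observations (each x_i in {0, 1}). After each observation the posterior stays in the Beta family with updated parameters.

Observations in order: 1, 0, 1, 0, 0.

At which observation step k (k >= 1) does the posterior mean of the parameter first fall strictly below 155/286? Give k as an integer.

k = 4

obs 1: x=1 → posterior Beta(6, 4)
obs 2: x=0 → posterior Beta(6, 5)
obs 3: x=1 → posterior Beta(7, 5)
obs 4: x=0 → posterior Beta(7, 6)
obs 5: x=0 → posterior Beta(7, 7)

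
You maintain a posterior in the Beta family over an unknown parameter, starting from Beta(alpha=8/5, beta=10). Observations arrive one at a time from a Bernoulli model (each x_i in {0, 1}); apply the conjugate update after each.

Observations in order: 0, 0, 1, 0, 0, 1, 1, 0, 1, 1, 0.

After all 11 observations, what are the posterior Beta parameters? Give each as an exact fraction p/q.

alpha=33/5, beta=16

obs 1: x=0 → posterior Beta(8/5, 11)
obs 2: x=0 → posterior Beta(8/5, 12)
obs 3: x=1 → posterior Beta(13/5, 12)
obs 4: x=0 → posterior Beta(13/5, 13)
obs 5: x=0 → posterior Beta(13/5, 14)
obs 6: x=1 → posterior Beta(18/5, 14)
obs 7: x=1 → posterior Beta(23/5, 14)
obs 8: x=0 → posterior Beta(23/5, 15)
obs 9: x=1 → posterior Beta(28/5, 15)
obs 10: x=1 → posterior Beta(33/5, 15)
obs 11: x=0 → posterior Beta(33/5, 16)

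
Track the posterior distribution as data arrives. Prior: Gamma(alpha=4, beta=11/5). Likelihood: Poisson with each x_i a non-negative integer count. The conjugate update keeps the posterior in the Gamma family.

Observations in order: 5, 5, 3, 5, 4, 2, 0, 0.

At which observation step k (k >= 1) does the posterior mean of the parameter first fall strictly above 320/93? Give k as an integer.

k = 4

obs 1: x=5 → posterior Gamma(9, 16/5)
obs 2: x=5 → posterior Gamma(14, 21/5)
obs 3: x=3 → posterior Gamma(17, 26/5)
obs 4: x=5 → posterior Gamma(22, 31/5)
obs 5: x=4 → posterior Gamma(26, 36/5)
obs 6: x=2 → posterior Gamma(28, 41/5)
obs 7: x=0 → posterior Gamma(28, 46/5)
obs 8: x=0 → posterior Gamma(28, 51/5)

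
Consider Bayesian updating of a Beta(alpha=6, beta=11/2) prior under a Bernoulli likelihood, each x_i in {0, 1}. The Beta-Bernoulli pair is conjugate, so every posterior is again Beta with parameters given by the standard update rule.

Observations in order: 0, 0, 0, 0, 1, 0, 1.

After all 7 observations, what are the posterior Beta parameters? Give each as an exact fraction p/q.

alpha=8, beta=21/2

obs 1: x=0 → posterior Beta(6, 13/2)
obs 2: x=0 → posterior Beta(6, 15/2)
obs 3: x=0 → posterior Beta(6, 17/2)
obs 4: x=0 → posterior Beta(6, 19/2)
obs 5: x=1 → posterior Beta(7, 19/2)
obs 6: x=0 → posterior Beta(7, 21/2)
obs 7: x=1 → posterior Beta(8, 21/2)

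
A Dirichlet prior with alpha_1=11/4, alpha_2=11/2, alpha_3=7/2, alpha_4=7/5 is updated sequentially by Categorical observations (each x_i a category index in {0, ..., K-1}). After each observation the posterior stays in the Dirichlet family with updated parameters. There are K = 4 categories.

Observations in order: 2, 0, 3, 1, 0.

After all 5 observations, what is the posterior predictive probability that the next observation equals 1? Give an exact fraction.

obs 1: x=2 → posterior Dirichlet(11/4, 11/2, 9/2, 7/5)
obs 2: x=0 → posterior Dirichlet(15/4, 11/2, 9/2, 7/5)
obs 3: x=3 → posterior Dirichlet(15/4, 11/2, 9/2, 12/5)
obs 4: x=1 → posterior Dirichlet(15/4, 13/2, 9/2, 12/5)
obs 5: x=0 → posterior Dirichlet(19/4, 13/2, 9/2, 12/5)

130/363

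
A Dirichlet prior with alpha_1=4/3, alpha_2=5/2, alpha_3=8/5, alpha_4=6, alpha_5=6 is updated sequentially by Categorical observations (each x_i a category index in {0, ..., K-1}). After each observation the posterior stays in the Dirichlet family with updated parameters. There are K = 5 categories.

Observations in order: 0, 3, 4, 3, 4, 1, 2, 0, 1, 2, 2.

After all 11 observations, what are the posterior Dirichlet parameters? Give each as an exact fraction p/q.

obs 1: x=0 → posterior Dirichlet(7/3, 5/2, 8/5, 6, 6)
obs 2: x=3 → posterior Dirichlet(7/3, 5/2, 8/5, 7, 6)
obs 3: x=4 → posterior Dirichlet(7/3, 5/2, 8/5, 7, 7)
obs 4: x=3 → posterior Dirichlet(7/3, 5/2, 8/5, 8, 7)
obs 5: x=4 → posterior Dirichlet(7/3, 5/2, 8/5, 8, 8)
obs 6: x=1 → posterior Dirichlet(7/3, 7/2, 8/5, 8, 8)
obs 7: x=2 → posterior Dirichlet(7/3, 7/2, 13/5, 8, 8)
obs 8: x=0 → posterior Dirichlet(10/3, 7/2, 13/5, 8, 8)
obs 9: x=1 → posterior Dirichlet(10/3, 9/2, 13/5, 8, 8)
obs 10: x=2 → posterior Dirichlet(10/3, 9/2, 18/5, 8, 8)
obs 11: x=2 → posterior Dirichlet(10/3, 9/2, 23/5, 8, 8)

alpha_1=10/3, alpha_2=9/2, alpha_3=23/5, alpha_4=8, alpha_5=8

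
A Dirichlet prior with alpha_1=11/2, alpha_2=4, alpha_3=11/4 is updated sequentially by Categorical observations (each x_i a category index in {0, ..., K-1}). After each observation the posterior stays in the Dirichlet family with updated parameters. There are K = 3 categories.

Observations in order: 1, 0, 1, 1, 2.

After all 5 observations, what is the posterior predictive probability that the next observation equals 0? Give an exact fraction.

obs 1: x=1 → posterior Dirichlet(11/2, 5, 11/4)
obs 2: x=0 → posterior Dirichlet(13/2, 5, 11/4)
obs 3: x=1 → posterior Dirichlet(13/2, 6, 11/4)
obs 4: x=1 → posterior Dirichlet(13/2, 7, 11/4)
obs 5: x=2 → posterior Dirichlet(13/2, 7, 15/4)

26/69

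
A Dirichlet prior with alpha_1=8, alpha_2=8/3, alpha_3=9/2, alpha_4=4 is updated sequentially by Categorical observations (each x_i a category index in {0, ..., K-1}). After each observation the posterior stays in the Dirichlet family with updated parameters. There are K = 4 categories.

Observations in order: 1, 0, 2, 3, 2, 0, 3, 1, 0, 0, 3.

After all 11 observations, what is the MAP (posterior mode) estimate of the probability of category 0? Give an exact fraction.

obs 1: x=1 → posterior Dirichlet(8, 11/3, 9/2, 4)
obs 2: x=0 → posterior Dirichlet(9, 11/3, 9/2, 4)
obs 3: x=2 → posterior Dirichlet(9, 11/3, 11/2, 4)
obs 4: x=3 → posterior Dirichlet(9, 11/3, 11/2, 5)
obs 5: x=2 → posterior Dirichlet(9, 11/3, 13/2, 5)
obs 6: x=0 → posterior Dirichlet(10, 11/3, 13/2, 5)
obs 7: x=3 → posterior Dirichlet(10, 11/3, 13/2, 6)
obs 8: x=1 → posterior Dirichlet(10, 14/3, 13/2, 6)
obs 9: x=0 → posterior Dirichlet(11, 14/3, 13/2, 6)
obs 10: x=0 → posterior Dirichlet(12, 14/3, 13/2, 6)
obs 11: x=3 → posterior Dirichlet(12, 14/3, 13/2, 7)

66/157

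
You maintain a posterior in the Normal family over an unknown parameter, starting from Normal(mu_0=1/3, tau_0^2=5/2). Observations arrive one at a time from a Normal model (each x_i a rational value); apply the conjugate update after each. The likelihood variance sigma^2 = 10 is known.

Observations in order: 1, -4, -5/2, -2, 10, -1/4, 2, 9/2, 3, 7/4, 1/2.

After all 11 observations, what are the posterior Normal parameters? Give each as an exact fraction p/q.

obs 1: x=1 → posterior Normal(7/15, 2)
obs 2: x=-4 → posterior Normal(-5/18, 5/3)
obs 3: x=-5/2 → posterior Normal(-25/42, 10/7)
obs 4: x=-2 → posterior Normal(-37/48, 5/4)
obs 5: x=10 → posterior Normal(23/54, 10/9)
obs 6: x=-1/4 → posterior Normal(43/120, 1)
obs 7: x=2 → posterior Normal(67/132, 10/11)
obs 8: x=9/2 → posterior Normal(121/144, 5/6)
obs 9: x=3 → posterior Normal(157/156, 10/13)
obs 10: x=7/4 → posterior Normal(89/84, 5/7)
obs 11: x=1/2 → posterior Normal(46/45, 2/3)

mu_0=46/45, tau_0^2=2/3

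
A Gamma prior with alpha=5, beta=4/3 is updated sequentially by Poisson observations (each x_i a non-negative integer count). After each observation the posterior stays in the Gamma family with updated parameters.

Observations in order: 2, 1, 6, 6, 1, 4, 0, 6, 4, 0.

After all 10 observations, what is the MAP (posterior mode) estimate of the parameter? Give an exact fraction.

obs 1: x=2 → posterior Gamma(7, 7/3)
obs 2: x=1 → posterior Gamma(8, 10/3)
obs 3: x=6 → posterior Gamma(14, 13/3)
obs 4: x=6 → posterior Gamma(20, 16/3)
obs 5: x=1 → posterior Gamma(21, 19/3)
obs 6: x=4 → posterior Gamma(25, 22/3)
obs 7: x=0 → posterior Gamma(25, 25/3)
obs 8: x=6 → posterior Gamma(31, 28/3)
obs 9: x=4 → posterior Gamma(35, 31/3)
obs 10: x=0 → posterior Gamma(35, 34/3)

3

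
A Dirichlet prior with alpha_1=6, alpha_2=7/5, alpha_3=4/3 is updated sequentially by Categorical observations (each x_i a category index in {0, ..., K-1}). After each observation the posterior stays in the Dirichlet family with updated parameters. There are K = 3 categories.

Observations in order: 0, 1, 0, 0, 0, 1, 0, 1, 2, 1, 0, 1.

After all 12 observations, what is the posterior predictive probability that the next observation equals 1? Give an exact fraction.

obs 1: x=0 → posterior Dirichlet(7, 7/5, 4/3)
obs 2: x=1 → posterior Dirichlet(7, 12/5, 4/3)
obs 3: x=0 → posterior Dirichlet(8, 12/5, 4/3)
obs 4: x=0 → posterior Dirichlet(9, 12/5, 4/3)
obs 5: x=0 → posterior Dirichlet(10, 12/5, 4/3)
obs 6: x=1 → posterior Dirichlet(10, 17/5, 4/3)
obs 7: x=0 → posterior Dirichlet(11, 17/5, 4/3)
obs 8: x=1 → posterior Dirichlet(11, 22/5, 4/3)
obs 9: x=2 → posterior Dirichlet(11, 22/5, 7/3)
obs 10: x=1 → posterior Dirichlet(11, 27/5, 7/3)
obs 11: x=0 → posterior Dirichlet(12, 27/5, 7/3)
obs 12: x=1 → posterior Dirichlet(12, 32/5, 7/3)

96/311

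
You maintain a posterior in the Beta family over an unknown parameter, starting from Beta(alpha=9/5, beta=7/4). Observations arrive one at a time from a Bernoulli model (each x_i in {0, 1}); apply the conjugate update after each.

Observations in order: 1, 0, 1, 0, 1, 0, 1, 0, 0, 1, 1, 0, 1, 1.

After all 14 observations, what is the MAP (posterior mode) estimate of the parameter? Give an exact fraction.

176/311

obs 1: x=1 → posterior Beta(14/5, 7/4)
obs 2: x=0 → posterior Beta(14/5, 11/4)
obs 3: x=1 → posterior Beta(19/5, 11/4)
obs 4: x=0 → posterior Beta(19/5, 15/4)
obs 5: x=1 → posterior Beta(24/5, 15/4)
obs 6: x=0 → posterior Beta(24/5, 19/4)
obs 7: x=1 → posterior Beta(29/5, 19/4)
obs 8: x=0 → posterior Beta(29/5, 23/4)
obs 9: x=0 → posterior Beta(29/5, 27/4)
obs 10: x=1 → posterior Beta(34/5, 27/4)
obs 11: x=1 → posterior Beta(39/5, 27/4)
obs 12: x=0 → posterior Beta(39/5, 31/4)
obs 13: x=1 → posterior Beta(44/5, 31/4)
obs 14: x=1 → posterior Beta(49/5, 31/4)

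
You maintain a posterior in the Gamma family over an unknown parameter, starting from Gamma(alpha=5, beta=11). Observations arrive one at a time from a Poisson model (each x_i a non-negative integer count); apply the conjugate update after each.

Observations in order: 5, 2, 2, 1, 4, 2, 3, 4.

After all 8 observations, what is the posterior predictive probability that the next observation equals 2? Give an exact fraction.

obs 1: x=5 → posterior Gamma(10, 12)
obs 2: x=2 → posterior Gamma(12, 13)
obs 3: x=2 → posterior Gamma(14, 14)
obs 4: x=1 → posterior Gamma(15, 15)
obs 5: x=4 → posterior Gamma(19, 16)
obs 6: x=2 → posterior Gamma(21, 17)
obs 7: x=3 → posterior Gamma(24, 18)
obs 8: x=4 → posterior Gamma(28, 19)

129597571836926949180715879333530356123/536870912000000000000000000000000000000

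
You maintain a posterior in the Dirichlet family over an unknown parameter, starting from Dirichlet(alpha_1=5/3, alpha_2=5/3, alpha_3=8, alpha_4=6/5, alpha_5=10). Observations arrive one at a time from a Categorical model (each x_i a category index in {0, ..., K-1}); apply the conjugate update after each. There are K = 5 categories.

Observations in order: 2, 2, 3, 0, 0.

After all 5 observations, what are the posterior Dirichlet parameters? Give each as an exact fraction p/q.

obs 1: x=2 → posterior Dirichlet(5/3, 5/3, 9, 6/5, 10)
obs 2: x=2 → posterior Dirichlet(5/3, 5/3, 10, 6/5, 10)
obs 3: x=3 → posterior Dirichlet(5/3, 5/3, 10, 11/5, 10)
obs 4: x=0 → posterior Dirichlet(8/3, 5/3, 10, 11/5, 10)
obs 5: x=0 → posterior Dirichlet(11/3, 5/3, 10, 11/5, 10)

alpha_1=11/3, alpha_2=5/3, alpha_3=10, alpha_4=11/5, alpha_5=10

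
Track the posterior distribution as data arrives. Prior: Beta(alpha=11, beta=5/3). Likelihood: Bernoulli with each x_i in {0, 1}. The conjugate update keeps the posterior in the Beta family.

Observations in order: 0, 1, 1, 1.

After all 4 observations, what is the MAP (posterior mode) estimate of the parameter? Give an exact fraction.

39/44

obs 1: x=0 → posterior Beta(11, 8/3)
obs 2: x=1 → posterior Beta(12, 8/3)
obs 3: x=1 → posterior Beta(13, 8/3)
obs 4: x=1 → posterior Beta(14, 8/3)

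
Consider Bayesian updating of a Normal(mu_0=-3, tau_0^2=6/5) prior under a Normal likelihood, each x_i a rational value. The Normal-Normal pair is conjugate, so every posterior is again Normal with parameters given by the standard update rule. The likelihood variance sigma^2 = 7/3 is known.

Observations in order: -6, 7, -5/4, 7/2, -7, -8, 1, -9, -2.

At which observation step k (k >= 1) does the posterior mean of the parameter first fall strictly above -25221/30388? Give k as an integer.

k = 4

obs 1: x=-6 → posterior Normal(-213/53, 42/53)
obs 2: x=7 → posterior Normal(-87/71, 42/71)
obs 3: x=-5/4 → posterior Normal(-219/178, 42/89)
obs 4: x=7/2 → posterior Normal(-93/214, 42/107)
obs 5: x=-7 → posterior Normal(-69/50, 42/125)
obs 6: x=-8 → posterior Normal(-633/286, 42/143)
obs 7: x=1 → posterior Normal(-597/322, 6/23)
obs 8: x=-9 → posterior Normal(-921/358, 42/179)
obs 9: x=-2 → posterior Normal(-993/394, 42/197)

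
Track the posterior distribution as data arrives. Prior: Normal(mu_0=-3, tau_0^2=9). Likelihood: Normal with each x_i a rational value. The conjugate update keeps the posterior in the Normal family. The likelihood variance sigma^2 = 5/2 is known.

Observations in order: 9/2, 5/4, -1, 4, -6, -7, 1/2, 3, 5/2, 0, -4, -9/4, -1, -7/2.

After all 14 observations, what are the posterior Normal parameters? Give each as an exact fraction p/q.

mu_0=-177/257, tau_0^2=45/257

obs 1: x=9/2 → posterior Normal(66/23, 45/23)
obs 2: x=5/4 → posterior Normal(177/82, 45/41)
obs 3: x=-1 → posterior Normal(141/118, 45/59)
obs 4: x=4 → posterior Normal(285/154, 45/77)
obs 5: x=-6 → posterior Normal(69/190, 9/19)
obs 6: x=-7 → posterior Normal(-183/226, 45/113)
obs 7: x=1/2 → posterior Normal(-165/262, 45/131)
obs 8: x=3 → posterior Normal(-57/298, 45/149)
obs 9: x=5/2 → posterior Normal(33/334, 45/167)
obs 10: x=0 → posterior Normal(33/370, 9/37)
obs 11: x=-4 → posterior Normal(-111/406, 45/203)
obs 12: x=-9/4 → posterior Normal(-96/221, 45/221)
obs 13: x=-1 → posterior Normal(-114/239, 45/239)
obs 14: x=-7/2 → posterior Normal(-177/257, 45/257)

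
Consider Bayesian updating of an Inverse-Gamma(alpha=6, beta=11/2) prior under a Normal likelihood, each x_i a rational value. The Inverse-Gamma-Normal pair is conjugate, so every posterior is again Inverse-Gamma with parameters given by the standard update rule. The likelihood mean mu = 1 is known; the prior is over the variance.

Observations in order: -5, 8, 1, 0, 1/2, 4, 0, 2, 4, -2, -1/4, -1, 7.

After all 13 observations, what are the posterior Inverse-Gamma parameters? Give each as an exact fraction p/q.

alpha=25/2, beta=2685/32

obs 1: x=-5 → posterior Inverse-Gamma(13/2, 47/2)
obs 2: x=8 → posterior Inverse-Gamma(7, 48)
obs 3: x=1 → posterior Inverse-Gamma(15/2, 48)
obs 4: x=0 → posterior Inverse-Gamma(8, 97/2)
obs 5: x=1/2 → posterior Inverse-Gamma(17/2, 389/8)
obs 6: x=4 → posterior Inverse-Gamma(9, 425/8)
obs 7: x=0 → posterior Inverse-Gamma(19/2, 429/8)
obs 8: x=2 → posterior Inverse-Gamma(10, 433/8)
obs 9: x=4 → posterior Inverse-Gamma(21/2, 469/8)
obs 10: x=-2 → posterior Inverse-Gamma(11, 505/8)
obs 11: x=-1/4 → posterior Inverse-Gamma(23/2, 2045/32)
obs 12: x=-1 → posterior Inverse-Gamma(12, 2109/32)
obs 13: x=7 → posterior Inverse-Gamma(25/2, 2685/32)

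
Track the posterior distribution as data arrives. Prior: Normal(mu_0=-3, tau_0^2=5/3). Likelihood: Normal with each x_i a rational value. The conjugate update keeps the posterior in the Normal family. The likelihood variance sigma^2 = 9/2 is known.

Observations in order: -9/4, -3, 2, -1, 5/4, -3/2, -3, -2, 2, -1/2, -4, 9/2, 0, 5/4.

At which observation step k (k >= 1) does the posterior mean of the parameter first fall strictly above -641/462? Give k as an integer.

obs 1: x=-9/4 → posterior Normal(-207/74, 45/37)
obs 2: x=-3 → posterior Normal(-267/94, 45/47)
obs 3: x=2 → posterior Normal(-227/114, 15/19)
obs 4: x=-1 → posterior Normal(-247/134, 45/67)
obs 5: x=5/4 → posterior Normal(-111/77, 45/77)
obs 6: x=-3/2 → posterior Normal(-42/29, 15/29)
obs 7: x=-3 → posterior Normal(-156/97, 45/97)
obs 8: x=-2 → posterior Normal(-176/107, 45/107)
obs 9: x=2 → posterior Normal(-4/3, 5/13)
obs 10: x=-1/2 → posterior Normal(-161/127, 45/127)
obs 11: x=-4 → posterior Normal(-201/137, 45/137)
obs 12: x=9/2 → posterior Normal(-52/49, 15/49)
obs 13: x=0 → posterior Normal(-156/157, 45/157)
obs 14: x=5/4 → posterior Normal(-287/334, 45/167)

k = 9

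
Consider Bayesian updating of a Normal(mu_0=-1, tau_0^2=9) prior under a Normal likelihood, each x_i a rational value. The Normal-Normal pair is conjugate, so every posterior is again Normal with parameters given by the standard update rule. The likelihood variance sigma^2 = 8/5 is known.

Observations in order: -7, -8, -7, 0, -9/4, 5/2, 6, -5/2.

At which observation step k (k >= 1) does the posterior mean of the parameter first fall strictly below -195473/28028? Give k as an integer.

k = 3

obs 1: x=-7 → posterior Normal(-323/53, 72/53)
obs 2: x=-8 → posterior Normal(-683/98, 36/49)
obs 3: x=-7 → posterior Normal(-998/143, 72/143)
obs 4: x=0 → posterior Normal(-499/94, 18/47)
obs 5: x=-9/4 → posterior Normal(-4397/932, 72/233)
obs 6: x=5/2 → posterior Normal(-3947/1112, 36/139)
obs 7: x=6 → posterior Normal(-2867/1292, 72/323)
obs 8: x=-5/2 → posterior Normal(-3317/1472, 9/46)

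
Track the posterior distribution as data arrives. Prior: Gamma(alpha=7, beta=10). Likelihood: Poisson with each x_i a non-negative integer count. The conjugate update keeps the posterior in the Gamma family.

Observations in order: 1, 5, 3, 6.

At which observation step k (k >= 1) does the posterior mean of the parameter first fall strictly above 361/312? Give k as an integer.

k = 3

obs 1: x=1 → posterior Gamma(8, 11)
obs 2: x=5 → posterior Gamma(13, 12)
obs 3: x=3 → posterior Gamma(16, 13)
obs 4: x=6 → posterior Gamma(22, 14)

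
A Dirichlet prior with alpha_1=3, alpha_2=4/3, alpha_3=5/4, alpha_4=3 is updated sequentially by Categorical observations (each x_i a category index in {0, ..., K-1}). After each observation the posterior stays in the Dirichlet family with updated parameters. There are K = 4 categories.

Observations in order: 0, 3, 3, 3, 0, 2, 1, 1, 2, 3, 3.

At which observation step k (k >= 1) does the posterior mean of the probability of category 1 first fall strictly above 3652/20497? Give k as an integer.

k = 8

obs 1: x=0 → posterior Dirichlet(4, 4/3, 5/4, 3)
obs 2: x=3 → posterior Dirichlet(4, 4/3, 5/4, 4)
obs 3: x=3 → posterior Dirichlet(4, 4/3, 5/4, 5)
obs 4: x=3 → posterior Dirichlet(4, 4/3, 5/4, 6)
obs 5: x=0 → posterior Dirichlet(5, 4/3, 5/4, 6)
obs 6: x=2 → posterior Dirichlet(5, 4/3, 9/4, 6)
obs 7: x=1 → posterior Dirichlet(5, 7/3, 9/4, 6)
obs 8: x=1 → posterior Dirichlet(5, 10/3, 9/4, 6)
obs 9: x=2 → posterior Dirichlet(5, 10/3, 13/4, 6)
obs 10: x=3 → posterior Dirichlet(5, 10/3, 13/4, 7)
obs 11: x=3 → posterior Dirichlet(5, 10/3, 13/4, 8)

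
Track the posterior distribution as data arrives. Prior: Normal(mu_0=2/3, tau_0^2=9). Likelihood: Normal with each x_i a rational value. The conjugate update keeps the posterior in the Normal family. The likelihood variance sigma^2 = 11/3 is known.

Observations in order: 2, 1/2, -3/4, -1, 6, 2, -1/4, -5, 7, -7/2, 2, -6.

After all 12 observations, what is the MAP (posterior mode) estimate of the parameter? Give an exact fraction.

obs 1: x=2 → posterior Normal(92/57, 99/38)
obs 2: x=1/2 → posterior Normal(449/390, 99/65)
obs 3: x=-3/4 → posterior Normal(655/1104, 99/92)
obs 4: x=-1 → posterior Normal(331/1428, 99/119)
obs 5: x=6 → posterior Normal(2275/1752, 99/146)
obs 6: x=2 → posterior Normal(2923/2076, 99/173)
obs 7: x=-1/4 → posterior Normal(1421/1200, 99/200)
obs 8: x=-5 → posterior Normal(611/1362, 99/227)
obs 9: x=7 → posterior Normal(1745/1524, 99/254)
obs 10: x=-7/2 → posterior Normal(589/843, 99/281)
obs 11: x=2 → posterior Normal(751/924, 9/28)
obs 12: x=-6 → posterior Normal(53/201, 99/335)

53/201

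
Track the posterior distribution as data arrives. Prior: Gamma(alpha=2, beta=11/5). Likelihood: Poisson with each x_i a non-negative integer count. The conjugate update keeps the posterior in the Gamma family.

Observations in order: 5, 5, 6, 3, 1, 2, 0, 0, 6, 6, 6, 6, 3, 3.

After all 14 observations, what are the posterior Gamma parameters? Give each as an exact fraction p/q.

alpha=54, beta=81/5

obs 1: x=5 → posterior Gamma(7, 16/5)
obs 2: x=5 → posterior Gamma(12, 21/5)
obs 3: x=6 → posterior Gamma(18, 26/5)
obs 4: x=3 → posterior Gamma(21, 31/5)
obs 5: x=1 → posterior Gamma(22, 36/5)
obs 6: x=2 → posterior Gamma(24, 41/5)
obs 7: x=0 → posterior Gamma(24, 46/5)
obs 8: x=0 → posterior Gamma(24, 51/5)
obs 9: x=6 → posterior Gamma(30, 56/5)
obs 10: x=6 → posterior Gamma(36, 61/5)
obs 11: x=6 → posterior Gamma(42, 66/5)
obs 12: x=6 → posterior Gamma(48, 71/5)
obs 13: x=3 → posterior Gamma(51, 76/5)
obs 14: x=3 → posterior Gamma(54, 81/5)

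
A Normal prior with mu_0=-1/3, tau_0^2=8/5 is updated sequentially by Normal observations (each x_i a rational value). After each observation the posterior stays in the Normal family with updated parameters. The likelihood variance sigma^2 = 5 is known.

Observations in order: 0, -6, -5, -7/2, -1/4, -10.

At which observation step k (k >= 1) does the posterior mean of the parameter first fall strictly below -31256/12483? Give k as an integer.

obs 1: x=0 → posterior Normal(-25/99, 40/33)
obs 2: x=-6 → posterior Normal(-169/123, 40/41)
obs 3: x=-5 → posterior Normal(-289/147, 40/49)
obs 4: x=-7/2 → posterior Normal(-373/171, 40/57)
obs 5: x=-1/4 → posterior Normal(-379/195, 8/13)
obs 6: x=-10 → posterior Normal(-619/219, 40/73)

k = 6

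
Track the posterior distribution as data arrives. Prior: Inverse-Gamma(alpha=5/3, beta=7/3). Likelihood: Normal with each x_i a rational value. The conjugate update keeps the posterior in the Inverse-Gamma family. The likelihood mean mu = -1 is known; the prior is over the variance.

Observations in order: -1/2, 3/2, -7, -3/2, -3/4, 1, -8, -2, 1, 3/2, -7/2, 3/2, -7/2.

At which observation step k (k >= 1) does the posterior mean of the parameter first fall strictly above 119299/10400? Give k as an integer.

obs 1: x=-1/2 → posterior Inverse-Gamma(13/6, 59/24)
obs 2: x=3/2 → posterior Inverse-Gamma(8/3, 67/12)
obs 3: x=-7 → posterior Inverse-Gamma(19/6, 283/12)
obs 4: x=-3/2 → posterior Inverse-Gamma(11/3, 569/24)
obs 5: x=-3/4 → posterior Inverse-Gamma(25/6, 2279/96)
obs 6: x=1 → posterior Inverse-Gamma(14/3, 2471/96)
obs 7: x=-8 → posterior Inverse-Gamma(31/6, 4823/96)
obs 8: x=-2 → posterior Inverse-Gamma(17/3, 4871/96)
obs 9: x=1 → posterior Inverse-Gamma(37/6, 5063/96)
obs 10: x=3/2 → posterior Inverse-Gamma(20/3, 5363/96)
obs 11: x=-7/2 → posterior Inverse-Gamma(43/6, 5663/96)
obs 12: x=3/2 → posterior Inverse-Gamma(23/3, 5963/96)
obs 13: x=-7/2 → posterior Inverse-Gamma(49/6, 6263/96)

k = 7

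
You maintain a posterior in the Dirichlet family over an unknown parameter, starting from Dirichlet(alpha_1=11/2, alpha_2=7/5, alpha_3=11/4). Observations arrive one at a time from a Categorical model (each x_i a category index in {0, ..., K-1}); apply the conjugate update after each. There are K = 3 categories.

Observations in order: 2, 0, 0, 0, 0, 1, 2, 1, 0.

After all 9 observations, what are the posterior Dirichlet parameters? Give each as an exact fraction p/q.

obs 1: x=2 → posterior Dirichlet(11/2, 7/5, 15/4)
obs 2: x=0 → posterior Dirichlet(13/2, 7/5, 15/4)
obs 3: x=0 → posterior Dirichlet(15/2, 7/5, 15/4)
obs 4: x=0 → posterior Dirichlet(17/2, 7/5, 15/4)
obs 5: x=0 → posterior Dirichlet(19/2, 7/5, 15/4)
obs 6: x=1 → posterior Dirichlet(19/2, 12/5, 15/4)
obs 7: x=2 → posterior Dirichlet(19/2, 12/5, 19/4)
obs 8: x=1 → posterior Dirichlet(19/2, 17/5, 19/4)
obs 9: x=0 → posterior Dirichlet(21/2, 17/5, 19/4)

alpha_1=21/2, alpha_2=17/5, alpha_3=19/4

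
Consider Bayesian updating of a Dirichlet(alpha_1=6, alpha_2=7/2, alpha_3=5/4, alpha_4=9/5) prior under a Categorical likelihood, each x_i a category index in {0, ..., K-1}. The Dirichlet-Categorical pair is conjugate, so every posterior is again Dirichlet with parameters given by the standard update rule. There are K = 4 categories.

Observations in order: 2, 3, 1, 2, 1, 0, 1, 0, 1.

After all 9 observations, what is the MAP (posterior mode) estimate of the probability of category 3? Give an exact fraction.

4/39

obs 1: x=2 → posterior Dirichlet(6, 7/2, 9/4, 9/5)
obs 2: x=3 → posterior Dirichlet(6, 7/2, 9/4, 14/5)
obs 3: x=1 → posterior Dirichlet(6, 9/2, 9/4, 14/5)
obs 4: x=2 → posterior Dirichlet(6, 9/2, 13/4, 14/5)
obs 5: x=1 → posterior Dirichlet(6, 11/2, 13/4, 14/5)
obs 6: x=0 → posterior Dirichlet(7, 11/2, 13/4, 14/5)
obs 7: x=1 → posterior Dirichlet(7, 13/2, 13/4, 14/5)
obs 8: x=0 → posterior Dirichlet(8, 13/2, 13/4, 14/5)
obs 9: x=1 → posterior Dirichlet(8, 15/2, 13/4, 14/5)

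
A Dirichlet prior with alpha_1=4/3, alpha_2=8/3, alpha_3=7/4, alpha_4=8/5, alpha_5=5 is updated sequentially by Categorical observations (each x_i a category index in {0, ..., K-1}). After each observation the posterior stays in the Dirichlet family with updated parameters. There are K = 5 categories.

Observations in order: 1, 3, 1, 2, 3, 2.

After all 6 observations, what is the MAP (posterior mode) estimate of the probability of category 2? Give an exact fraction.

obs 1: x=1 → posterior Dirichlet(4/3, 11/3, 7/4, 8/5, 5)
obs 2: x=3 → posterior Dirichlet(4/3, 11/3, 7/4, 13/5, 5)
obs 3: x=1 → posterior Dirichlet(4/3, 14/3, 7/4, 13/5, 5)
obs 4: x=2 → posterior Dirichlet(4/3, 14/3, 11/4, 13/5, 5)
obs 5: x=3 → posterior Dirichlet(4/3, 14/3, 11/4, 18/5, 5)
obs 6: x=2 → posterior Dirichlet(4/3, 14/3, 15/4, 18/5, 5)

55/267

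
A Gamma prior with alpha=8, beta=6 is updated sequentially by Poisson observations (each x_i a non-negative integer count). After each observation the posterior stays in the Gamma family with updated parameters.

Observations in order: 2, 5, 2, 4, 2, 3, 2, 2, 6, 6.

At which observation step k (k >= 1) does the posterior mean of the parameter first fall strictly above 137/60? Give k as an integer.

k = 9

obs 1: x=2 → posterior Gamma(10, 7)
obs 2: x=5 → posterior Gamma(15, 8)
obs 3: x=2 → posterior Gamma(17, 9)
obs 4: x=4 → posterior Gamma(21, 10)
obs 5: x=2 → posterior Gamma(23, 11)
obs 6: x=3 → posterior Gamma(26, 12)
obs 7: x=2 → posterior Gamma(28, 13)
obs 8: x=2 → posterior Gamma(30, 14)
obs 9: x=6 → posterior Gamma(36, 15)
obs 10: x=6 → posterior Gamma(42, 16)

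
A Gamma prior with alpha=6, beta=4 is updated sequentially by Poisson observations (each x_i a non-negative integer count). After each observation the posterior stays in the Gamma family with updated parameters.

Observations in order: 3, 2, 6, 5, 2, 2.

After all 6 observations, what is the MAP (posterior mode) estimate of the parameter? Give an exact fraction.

5/2

obs 1: x=3 → posterior Gamma(9, 5)
obs 2: x=2 → posterior Gamma(11, 6)
obs 3: x=6 → posterior Gamma(17, 7)
obs 4: x=5 → posterior Gamma(22, 8)
obs 5: x=2 → posterior Gamma(24, 9)
obs 6: x=2 → posterior Gamma(26, 10)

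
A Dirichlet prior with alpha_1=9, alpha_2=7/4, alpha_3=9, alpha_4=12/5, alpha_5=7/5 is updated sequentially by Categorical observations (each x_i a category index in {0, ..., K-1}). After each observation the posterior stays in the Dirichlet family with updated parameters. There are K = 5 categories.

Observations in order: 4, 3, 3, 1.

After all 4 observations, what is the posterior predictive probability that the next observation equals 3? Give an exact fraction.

88/551

obs 1: x=4 → posterior Dirichlet(9, 7/4, 9, 12/5, 12/5)
obs 2: x=3 → posterior Dirichlet(9, 7/4, 9, 17/5, 12/5)
obs 3: x=3 → posterior Dirichlet(9, 7/4, 9, 22/5, 12/5)
obs 4: x=1 → posterior Dirichlet(9, 11/4, 9, 22/5, 12/5)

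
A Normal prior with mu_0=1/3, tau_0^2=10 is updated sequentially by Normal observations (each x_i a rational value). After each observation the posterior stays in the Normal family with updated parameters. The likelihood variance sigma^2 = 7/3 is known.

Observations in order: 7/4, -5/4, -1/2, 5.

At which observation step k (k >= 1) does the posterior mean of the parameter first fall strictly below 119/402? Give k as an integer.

obs 1: x=7/4 → posterior Normal(329/222, 70/37)
obs 2: x=-5/4 → posterior Normal(52/201, 70/67)
obs 3: x=-1/2 → posterior Normal(7/291, 70/97)
obs 4: x=5 → posterior Normal(457/381, 70/127)

k = 2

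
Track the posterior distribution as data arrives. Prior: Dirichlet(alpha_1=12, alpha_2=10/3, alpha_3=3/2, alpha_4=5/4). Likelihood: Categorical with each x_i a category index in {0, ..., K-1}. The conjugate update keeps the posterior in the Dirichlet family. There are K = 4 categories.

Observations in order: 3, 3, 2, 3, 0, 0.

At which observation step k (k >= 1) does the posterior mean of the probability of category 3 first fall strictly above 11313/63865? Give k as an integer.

obs 1: x=3 → posterior Dirichlet(12, 10/3, 3/2, 9/4)
obs 2: x=3 → posterior Dirichlet(12, 10/3, 3/2, 13/4)
obs 3: x=2 → posterior Dirichlet(12, 10/3, 5/2, 13/4)
obs 4: x=3 → posterior Dirichlet(12, 10/3, 5/2, 17/4)
obs 5: x=0 → posterior Dirichlet(13, 10/3, 5/2, 17/4)
obs 6: x=0 → posterior Dirichlet(14, 10/3, 5/2, 17/4)

k = 4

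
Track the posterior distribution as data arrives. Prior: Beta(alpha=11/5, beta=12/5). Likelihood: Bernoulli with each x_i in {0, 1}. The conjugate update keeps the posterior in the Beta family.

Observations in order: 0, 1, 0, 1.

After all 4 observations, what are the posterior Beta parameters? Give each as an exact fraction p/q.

obs 1: x=0 → posterior Beta(11/5, 17/5)
obs 2: x=1 → posterior Beta(16/5, 17/5)
obs 3: x=0 → posterior Beta(16/5, 22/5)
obs 4: x=1 → posterior Beta(21/5, 22/5)

alpha=21/5, beta=22/5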